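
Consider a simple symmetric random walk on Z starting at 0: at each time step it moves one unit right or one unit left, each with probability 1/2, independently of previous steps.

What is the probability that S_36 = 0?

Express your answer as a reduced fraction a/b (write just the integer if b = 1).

To return to 0 after 36 steps: need exactly 18 steps of +1 and 18 of -1.
Favorable paths: C(36,18) = 9075135300
Total paths: 2^36 = 68719476736
P = 9075135300/68719476736 = 2268783825/17179869184

Answer: 2268783825/17179869184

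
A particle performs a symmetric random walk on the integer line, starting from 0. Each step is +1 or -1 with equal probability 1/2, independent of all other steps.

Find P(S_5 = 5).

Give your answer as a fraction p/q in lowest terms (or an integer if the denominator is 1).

Answer: 1/32

Derivation:
To reach position 5 after 5 steps: need 5 steps of +1 and 0 of -1.
Favorable paths: C(5,5) = 1
Total paths: 2^5 = 32
P = 1/32 = 1/32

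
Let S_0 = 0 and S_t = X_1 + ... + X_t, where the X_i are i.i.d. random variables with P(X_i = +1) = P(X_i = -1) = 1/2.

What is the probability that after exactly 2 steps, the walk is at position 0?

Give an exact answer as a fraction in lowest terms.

Answer: 1/2

Derivation:
To return to 0 after 2 steps: need exactly 1 step of +1 and 1 of -1.
Favorable paths: C(2,1) = 2
Total paths: 2^2 = 4
P = 2/4 = 1/2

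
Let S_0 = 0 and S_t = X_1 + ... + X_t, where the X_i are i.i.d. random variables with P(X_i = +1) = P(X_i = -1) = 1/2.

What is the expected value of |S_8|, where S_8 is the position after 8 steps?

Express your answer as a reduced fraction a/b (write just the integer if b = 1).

S_8 takes values m ≡ 0 (mod 2) with |m| ≤ 8; P(S_8=m) = C(8,(8+m)/2)/2^8.
Total paths: 2^8 = 256
Distribution: P(S=-8)=1/256, P(S=-6)=8/256, P(S=-4)=28/256, P(S=-2)=56/256, P(S=0)=70/256, P(S=2)=56/256, P(S=4)=28/256, P(S=6)=8/256, P(S=8)=1/256
E[|S_8|] = Σ_m |m|·P(S_8=m) = 560/256 = 35/16

Answer: 35/16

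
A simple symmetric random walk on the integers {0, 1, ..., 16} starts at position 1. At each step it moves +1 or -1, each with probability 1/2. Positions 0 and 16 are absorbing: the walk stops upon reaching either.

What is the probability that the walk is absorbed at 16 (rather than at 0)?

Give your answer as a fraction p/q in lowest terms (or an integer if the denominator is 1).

Symmetric walk (p = 1/2): the harmonic-function argument gives P(hit 16 before 0 | start at 1) = a/N.
P = 1/16 = 1/16

Answer: 1/16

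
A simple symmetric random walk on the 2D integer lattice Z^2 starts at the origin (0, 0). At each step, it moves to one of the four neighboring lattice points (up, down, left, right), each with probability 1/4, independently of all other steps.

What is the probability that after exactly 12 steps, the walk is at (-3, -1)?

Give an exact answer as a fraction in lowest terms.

Let h be the number of horizontal steps (so 12-h are vertical). To end at (-3,-1) need (h-3)/2 right-steps and ((12-h)-1)/2 up-steps.
Sum over h with 3 ≤ h ≤ 11, h ≡ 1 (mod 2), 12-h ≡ 1 (mod 2):
h=3: C(12,3)·C(3,0)·C(9,4) = 220·1·126 = 27720
h=5: C(12,5)·C(5,1)·C(7,3) = 792·5·35 = 138600
h=7: C(12,7)·C(7,2)·C(5,2) = 792·21·10 = 166320
h=9: C(12,9)·C(9,3)·C(3,1) = 220·84·3 = 55440
h=11: C(12,11)·C(11,4)·C(1,0) = 12·330·1 = 3960
Total favorable: 392040
Total paths: 4^12 = 16777216
P = 392040/16777216 = 49005/2097152

Answer: 49005/2097152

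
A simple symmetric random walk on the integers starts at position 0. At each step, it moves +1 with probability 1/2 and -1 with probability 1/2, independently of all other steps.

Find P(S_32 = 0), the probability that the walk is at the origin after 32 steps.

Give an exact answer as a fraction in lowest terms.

Answer: 300540195/2147483648

Derivation:
To return to 0 after 32 steps: need exactly 16 steps of +1 and 16 of -1.
Favorable paths: C(32,16) = 601080390
Total paths: 2^32 = 4294967296
P = 601080390/4294967296 = 300540195/2147483648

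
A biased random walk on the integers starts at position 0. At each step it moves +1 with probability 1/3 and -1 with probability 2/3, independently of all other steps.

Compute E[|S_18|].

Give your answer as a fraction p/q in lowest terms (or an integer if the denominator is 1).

S_18 takes values m ≡ 0 (mod 2) with |m| ≤ 18; P(S_18=m) = C(18,(18+m)/2) · (1/3)^((18+m)/2) · (2/3)^((18-m)/2).
Distribution: P(S=-18)=262144/387420489, P(S=-16)=262144/43046721, P(S=-14)=1114112/43046721, P(S=-12)=8912896/129140163, P(S=-10)=5570560/43046721, P(S=-8)=7798784/43046721, P(S=-6)=25346048/129140163, P(S=-4)=7241728/43046721, P(S=-2)=4978688/43046721, P(S=0)=24893440/387420489, P(S=2)=1244672/43046721, P(S=4)=452608/43046721, P(S=6)=396032/129140163, P(S=8)=30464/43046721, P(S=10)=5440/43046721, P(S=12)=2176/129140163, P(S=14)=68/43046721, P(S=16)=4/43046721, P(S=18)=1/387420489
E[|S_18|] = Σ_m |m|·P(S_18=m) = 269079674/43046721

Answer: 269079674/43046721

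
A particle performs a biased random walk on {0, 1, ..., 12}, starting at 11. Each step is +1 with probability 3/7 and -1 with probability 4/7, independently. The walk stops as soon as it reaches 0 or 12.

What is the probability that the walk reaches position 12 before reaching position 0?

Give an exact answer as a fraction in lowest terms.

Biased walk: p = 3/7, q = 4/7, r = q/p = 4/3
Gambler's ruin: P(hit 12 before 0 | start at 11) = (1 - r^a)/(1 - r^N)
r^11 = 4194304/177147; r^12 = 16777216/531441
P = (1 - 4194304/177147) / (1 - 16777216/531441) = -4017157/177147 / -16245775/531441 = 12051471/16245775

Answer: 12051471/16245775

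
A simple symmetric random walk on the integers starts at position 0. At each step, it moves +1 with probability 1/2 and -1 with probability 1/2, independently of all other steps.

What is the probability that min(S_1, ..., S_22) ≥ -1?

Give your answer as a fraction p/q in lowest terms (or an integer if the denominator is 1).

Let f(t,s) = #length-t paths at position s with S_1..S_t all ≥ -1.
f(t,s) = f(t-1,s-1) + f(t-1,s+1) for s ≥ -1; f(t,s) = 0 for s < -1.
t=0: f(0,0)=1
t=1: f(1,-1)=1 f(1,1)=1
t=2: f(2,0)=2 f(2,2)=1
t=3: f(3,-1)=2 f(3,1)=3 f(3,3)=1
t=4: f(4,0)=5 f(4,2)=4 f(4,4)=1
t=5: f(5,-1)=5 f(5,1)=9 f(5,3)=5 f(5,5)=1
t=6: f(6,0)=14 f(6,2)=14 f(6,4)=6 f(6,6)=1
t=7: f(7,-1)=14 f(7,1)=28 f(7,3)=20 f(7,5)=7 f(7,7)=1
t=8: f(8,0)=42 f(8,2)=48 f(8,4)=27 f(8,6)=8 f(8,8)=1
t=9: f(9,-1)=42 f(9,1)=90 f(9,3)=75 f(9,5)=35 f(9,7)=9 f(9,9)=1
t=10: f(10,0)=132 f(10,2)=165 f(10,4)=110 f(10,6)=44 f(10,8)=10 f(10,10)=1
t=11: f(11,-1)=132 f(11,1)=297 f(11,3)=275 f(11,5)=154 f(11,7)=54 f(11,9)=11 f(11,11)=1
t=12: f(12,0)=429 f(12,2)=572 f(12,4)=429 f(12,6)=208 f(12,8)=65 f(12,10)=12 f(12,12)=1
t=13: f(13,-1)=429 f(13,1)=1001 f(13,3)=1001 f(13,5)=637 f(13,7)=273 f(13,9)=77 f(13,11)=13 f(13,13)=1
t=14: f(14,0)=1430 f(14,2)=2002 f(14,4)=1638 f(14,6)=910 f(14,8)=350 f(14,10)=90 f(14,12)=14 f(14,14)=1
t=15: f(15,-1)=1430 f(15,1)=3432 f(15,3)=3640 f(15,5)=2548 f(15,7)=1260 f(15,9)=440 f(15,11)=104 f(15,13)=15 f(15,15)=1
t=16: f(16,0)=4862 f(16,2)=7072 f(16,4)=6188 f(16,6)=3808 f(16,8)=1700 f(16,10)=544 f(16,12)=119 f(16,14)=16 f(16,16)=1
t=17: f(17,-1)=4862 f(17,1)=11934 f(17,3)=13260 f(17,5)=9996 f(17,7)=5508 f(17,9)=2244 f(17,11)=663 f(17,13)=135 f(17,15)=17 f(17,17)=1
t=18: f(18,0)=16796 f(18,2)=25194 f(18,4)=23256 f(18,6)=15504 f(18,8)=7752 f(18,10)=2907 f(18,12)=798 f(18,14)=152 f(18,16)=18 f(18,18)=1
t=19: f(19,-1)=16796 f(19,1)=41990 f(19,3)=48450 f(19,5)=38760 f(19,7)=23256 f(19,9)=10659 f(19,11)=3705 f(19,13)=950 f(19,15)=170 f(19,17)=19 f(19,19)=1
t=20: f(20,0)=58786 f(20,2)=90440 f(20,4)=87210 f(20,6)=62016 f(20,8)=33915 f(20,10)=14364 f(20,12)=4655 f(20,14)=1120 f(20,16)=189 f(20,18)=20 f(20,20)=1
t=21: f(21,-1)=58786 f(21,1)=149226 f(21,3)=177650 f(21,5)=149226 f(21,7)=95931 f(21,9)=48279 f(21,11)=19019 f(21,13)=5775 f(21,15)=1309 f(21,17)=209 f(21,19)=21 f(21,21)=1
t=22: f(22,0)=208012 f(22,2)=326876 f(22,4)=326876 f(22,6)=245157 f(22,8)=144210 f(22,10)=67298 f(22,12)=24794 f(22,14)=7084 f(22,16)=1518 f(22,18)=230 f(22,20)=22 f(22,22)=1
Σ_s f(22,s) = 1352078
P = 1352078/4194304 = 676039/2097152

Answer: 676039/2097152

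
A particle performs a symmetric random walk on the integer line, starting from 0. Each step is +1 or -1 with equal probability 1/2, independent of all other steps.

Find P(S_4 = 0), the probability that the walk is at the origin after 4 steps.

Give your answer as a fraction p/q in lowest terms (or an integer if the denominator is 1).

Answer: 3/8

Derivation:
To return to 0 after 4 steps: need exactly 2 steps of +1 and 2 of -1.
Favorable paths: C(4,2) = 6
Total paths: 2^4 = 16
P = 6/16 = 3/8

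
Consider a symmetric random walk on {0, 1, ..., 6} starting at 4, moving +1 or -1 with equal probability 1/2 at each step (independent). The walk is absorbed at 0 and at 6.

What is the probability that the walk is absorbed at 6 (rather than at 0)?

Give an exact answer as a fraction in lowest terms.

Symmetric walk (p = 1/2): the harmonic-function argument gives P(hit 6 before 0 | start at 4) = a/N.
P = 4/6 = 2/3

Answer: 2/3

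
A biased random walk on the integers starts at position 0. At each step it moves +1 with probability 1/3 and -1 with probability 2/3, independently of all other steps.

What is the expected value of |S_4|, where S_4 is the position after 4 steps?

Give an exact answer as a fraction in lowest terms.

Answer: 148/81

Derivation:
S_4 takes values m ≡ 0 (mod 2) with |m| ≤ 4; P(S_4=m) = C(4,(4+m)/2) · (1/3)^((4+m)/2) · (2/3)^((4-m)/2).
Distribution: P(S=-4)=16/81, P(S=-2)=32/81, P(S=0)=8/27, P(S=2)=8/81, P(S=4)=1/81
E[|S_4|] = Σ_m |m|·P(S_4=m) = 148/81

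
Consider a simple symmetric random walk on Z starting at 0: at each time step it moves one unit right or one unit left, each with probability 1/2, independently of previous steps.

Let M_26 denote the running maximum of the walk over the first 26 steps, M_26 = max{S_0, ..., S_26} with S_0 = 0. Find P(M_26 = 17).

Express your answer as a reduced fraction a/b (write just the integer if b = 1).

Answer: 7475/33554432

Derivation:
Let M_26 = max(S_0,...,S_26). Use the reflection principle: for j ≥ 1, #{paths with M_26 ≥ j} = #{S_26 ≥ j} + #{S_26 ≥ j+1}.
By reflection, #{M_26 ≥ 17} = #{S_26 ≥ 17} + #{S_26 ≥ 18} = 17902 + 17902 = 35804.
#{M_26 ≥ 18} = #{S_26 ≥ 18} + #{S_26 ≥ 19} = 17902 + 2952 = 20854.
#{M_26 = 17} = 35804 - 20854 = 14950.
P(M_26 = 17) = 14950/67108864 = 7475/33554432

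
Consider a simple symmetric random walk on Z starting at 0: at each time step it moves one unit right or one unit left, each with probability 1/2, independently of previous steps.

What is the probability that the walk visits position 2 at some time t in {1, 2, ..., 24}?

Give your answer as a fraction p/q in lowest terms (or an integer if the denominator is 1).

Answer: 2894229/4194304

Derivation:
Count via complement. Let g(t,s) = #length-t paths at position s with S_1..S_t all ≠ 2.
g(t,s) = g(t-1,s-1) + g(t-1,s+1) for s ≠ 2; g(t,2) = 0.
t=0: g(0,0)=1
t=1: g(1,-1)=1 g(1,1)=1
t=2: g(2,-2)=1 g(2,0)=2
t=3: g(3,-3)=1 g(3,-1)=3 g(3,1)=2
t=4: g(4,-4)=1 g(4,-2)=4 g(4,0)=5
t=5: g(5,-5)=1 g(5,-3)=5 g(5,-1)=9 g(5,1)=5
t=6: g(6,-6)=1 g(6,-4)=6 g(6,-2)=14 g(6,0)=14
t=7: g(7,-7)=1 g(7,-5)=7 g(7,-3)=20 g(7,-1)=28 g(7,1)=14
t=8: g(8,-8)=1 g(8,-6)=8 g(8,-4)=27 g(8,-2)=48 g(8,0)=42
t=9: g(9,-9)=1 g(9,-7)=9 g(9,-5)=35 g(9,-3)=75 g(9,-1)=90 g(9,1)=42
t=10: g(10,-10)=1 g(10,-8)=10 g(10,-6)=44 g(10,-4)=110 g(10,-2)=165 g(10,0)=132
t=11: g(11,-11)=1 g(11,-9)=11 g(11,-7)=54 g(11,-5)=154 g(11,-3)=275 g(11,-1)=297 g(11,1)=132
t=12: g(12,-12)=1 g(12,-10)=12 g(12,-8)=65 g(12,-6)=208 g(12,-4)=429 g(12,-2)=572 g(12,0)=429
t=13: g(13,-13)=1 g(13,-11)=13 g(13,-9)=77 g(13,-7)=273 g(13,-5)=637 g(13,-3)=1001 g(13,-1)=1001 g(13,1)=429
t=14: g(14,-14)=1 g(14,-12)=14 g(14,-10)=90 g(14,-8)=350 g(14,-6)=910 g(14,-4)=1638 g(14,-2)=2002 g(14,0)=1430
t=15: g(15,-15)=1 g(15,-13)=15 g(15,-11)=104 g(15,-9)=440 g(15,-7)=1260 g(15,-5)=2548 g(15,-3)=3640 g(15,-1)=3432 g(15,1)=1430
t=16: g(16,-16)=1 g(16,-14)=16 g(16,-12)=119 g(16,-10)=544 g(16,-8)=1700 g(16,-6)=3808 g(16,-4)=6188 g(16,-2)=7072 g(16,0)=4862
t=17: g(17,-17)=1 g(17,-15)=17 g(17,-13)=135 g(17,-11)=663 g(17,-9)=2244 g(17,-7)=5508 g(17,-5)=9996 g(17,-3)=13260 g(17,-1)=11934 g(17,1)=4862
t=18: g(18,-18)=1 g(18,-16)=18 g(18,-14)=152 g(18,-12)=798 g(18,-10)=2907 g(18,-8)=7752 g(18,-6)=15504 g(18,-4)=23256 g(18,-2)=25194 g(18,0)=16796
t=19: g(19,-19)=1 g(19,-17)=19 g(19,-15)=170 g(19,-13)=950 g(19,-11)=3705 g(19,-9)=10659 g(19,-7)=23256 g(19,-5)=38760 g(19,-3)=48450 g(19,-1)=41990 g(19,1)=16796
t=20: g(20,-20)=1 g(20,-18)=20 g(20,-16)=189 g(20,-14)=1120 g(20,-12)=4655 g(20,-10)=14364 g(20,-8)=33915 g(20,-6)=62016 g(20,-4)=87210 g(20,-2)=90440 g(20,0)=58786
t=21: g(21,-21)=1 g(21,-19)=21 g(21,-17)=209 g(21,-15)=1309 g(21,-13)=5775 g(21,-11)=19019 g(21,-9)=48279 g(21,-7)=95931 g(21,-5)=149226 g(21,-3)=177650 g(21,-1)=149226 g(21,1)=58786
t=22: g(22,-22)=1 g(22,-20)=22 g(22,-18)=230 g(22,-16)=1518 g(22,-14)=7084 g(22,-12)=24794 g(22,-10)=67298 g(22,-8)=144210 g(22,-6)=245157 g(22,-4)=326876 g(22,-2)=326876 g(22,0)=208012
t=23: g(23,-23)=1 g(23,-21)=23 g(23,-19)=252 g(23,-17)=1748 g(23,-15)=8602 g(23,-13)=31878 g(23,-11)=92092 g(23,-9)=211508 g(23,-7)=389367 g(23,-5)=572033 g(23,-3)=653752 g(23,-1)=534888 g(23,1)=208012
t=24: g(24,-24)=1 g(24,-22)=24 g(24,-20)=275 g(24,-18)=2000 g(24,-16)=10350 g(24,-14)=40480 g(24,-12)=123970 g(24,-10)=303600 g(24,-8)=600875 g(24,-6)=961400 g(24,-4)=1225785 g(24,-2)=1188640 g(24,0)=742900
Paths never hitting 2: Σ_s g(24,s) = 5200300
Paths hitting 2: 2^24 - 5200300 = 11576916
P = 11576916/16777216 = 2894229/4194304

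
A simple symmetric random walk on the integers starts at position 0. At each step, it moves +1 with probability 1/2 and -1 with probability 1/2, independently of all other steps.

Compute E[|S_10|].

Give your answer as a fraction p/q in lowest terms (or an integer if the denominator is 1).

Answer: 315/128

Derivation:
S_10 takes values m ≡ 0 (mod 2) with |m| ≤ 10; P(S_10=m) = C(10,(10+m)/2)/2^10.
Total paths: 2^10 = 1024
Distribution: P(S=-10)=1/1024, P(S=-8)=10/1024, P(S=-6)=45/1024, P(S=-4)=120/1024, P(S=-2)=210/1024, P(S=0)=252/1024, P(S=2)=210/1024, P(S=4)=120/1024, P(S=6)=45/1024, P(S=8)=10/1024, P(S=10)=1/1024
E[|S_10|] = Σ_m |m|·P(S_10=m) = 2520/1024 = 315/128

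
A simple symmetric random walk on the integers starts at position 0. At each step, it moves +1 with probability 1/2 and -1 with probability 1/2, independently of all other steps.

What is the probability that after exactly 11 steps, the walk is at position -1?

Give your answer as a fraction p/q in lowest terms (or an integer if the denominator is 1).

Answer: 231/1024

Derivation:
To reach position -1 after 11 steps: need 5 steps of +1 and 6 of -1.
Favorable paths: C(11,5) = 462
Total paths: 2^11 = 2048
P = 462/2048 = 231/1024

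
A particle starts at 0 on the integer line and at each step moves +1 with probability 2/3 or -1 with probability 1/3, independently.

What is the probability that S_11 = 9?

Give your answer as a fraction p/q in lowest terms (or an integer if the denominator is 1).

To reach position 9 after 11 steps: need 10 steps of +1 and 1 step of -1.
Number of such sequences: C(11,10) = 11
Each has probability (2/3)^10 · (1/3)^1 = 1024/177147
P = 11 · 1024/177147 = 11264/177147

Answer: 11264/177147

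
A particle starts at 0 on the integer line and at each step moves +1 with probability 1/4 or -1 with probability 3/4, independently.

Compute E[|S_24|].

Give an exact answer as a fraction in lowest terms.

Answer: 105649962067677/8796093022208

Derivation:
S_24 takes values m ≡ 0 (mod 2) with |m| ≤ 24; P(S_24=m) = C(24,(24+m)/2) · (1/4)^((24+m)/2) · (3/4)^((24-m)/2).
Distribution: P(S=-24)=282429536481/281474976710656, P(S=-22)=282429536481/35184372088832, P(S=-20)=2165293113021/70368744177664, P(S=-18)=2646469360359/35184372088832, P(S=-16)=18525285522513/140737488355328, P(S=-14)=6175095174171/35184372088832, P(S=-12)=13036312034361/70368744177664, P(S=-10)=5586990871869/35184372088832, P(S=-8)=31659614940591/281474976710656, P(S=-6)=1172578331133/17592186044416, P(S=-4)=1172578331133/35184372088832, P(S=-2)=248728736907/17592186044416, P(S=0)=359274842199/70368744177664, P(S=2)=27636526323/17592186044416, P(S=4)=14476275693/35184372088832, P(S=6)=1608475077/17592186044416, P(S=8)=4825425231/281474976710656, P(S=10)=94616181/35184372088832, P(S=12)=24530121/70368744177664, P(S=14)=1291059/35184372088832, P(S=16)=430353/140737488355328, P(S=18)=6831/35184372088832, P(S=20)=621/70368744177664, P(S=22)=9/35184372088832, P(S=24)=1/281474976710656
E[|S_24|] = Σ_m |m|·P(S_24=m) = 105649962067677/8796093022208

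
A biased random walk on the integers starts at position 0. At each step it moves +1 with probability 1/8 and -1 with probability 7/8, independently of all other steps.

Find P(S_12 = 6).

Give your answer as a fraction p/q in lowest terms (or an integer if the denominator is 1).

Answer: 18865/17179869184

Derivation:
To reach position 6 after 12 steps: need 9 steps of +1 and 3 steps of -1.
Number of such sequences: C(12,9) = 220
Each has probability (1/8)^9 · (7/8)^3 = 343/68719476736
P = 220 · 343/68719476736 = 18865/17179869184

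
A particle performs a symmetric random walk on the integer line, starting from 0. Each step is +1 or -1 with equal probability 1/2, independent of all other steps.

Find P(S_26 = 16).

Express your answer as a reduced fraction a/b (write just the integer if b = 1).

To reach position 16 after 26 steps: need 21 steps of +1 and 5 of -1.
Favorable paths: C(26,21) = 65780
Total paths: 2^26 = 67108864
P = 65780/67108864 = 16445/16777216

Answer: 16445/16777216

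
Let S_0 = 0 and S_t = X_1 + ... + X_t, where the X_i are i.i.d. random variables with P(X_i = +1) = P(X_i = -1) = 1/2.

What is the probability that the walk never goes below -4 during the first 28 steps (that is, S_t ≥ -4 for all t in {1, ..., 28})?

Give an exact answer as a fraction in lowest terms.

Let f(t,s) = #length-t paths at position s with S_1..S_t all ≥ -4.
f(t,s) = f(t-1,s-1) + f(t-1,s+1) for s ≥ -4; f(t,s) = 0 for s < -4.
t=0: f(0,0)=1
t=1: f(1,-1)=1 f(1,1)=1
t=2: f(2,-2)=1 f(2,0)=2 f(2,2)=1
t=3: f(3,-3)=1 f(3,-1)=3 f(3,1)=3 f(3,3)=1
t=4: f(4,-4)=1 f(4,-2)=4 f(4,0)=6 f(4,2)=4 f(4,4)=1
t=5: f(5,-3)=5 f(5,-1)=10 f(5,1)=10 f(5,3)=5 f(5,5)=1
t=6: f(6,-4)=5 f(6,-2)=15 f(6,0)=20 f(6,2)=15 f(6,4)=6 f(6,6)=1
t=7: f(7,-3)=20 f(7,-1)=35 f(7,1)=35 f(7,3)=21 f(7,5)=7 f(7,7)=1
t=8: f(8,-4)=20 f(8,-2)=55 f(8,0)=70 f(8,2)=56 f(8,4)=28 f(8,6)=8 f(8,8)=1
t=9: f(9,-3)=75 f(9,-1)=125 f(9,1)=126 f(9,3)=84 f(9,5)=36 f(9,7)=9 f(9,9)=1
t=10: f(10,-4)=75 f(10,-2)=200 f(10,0)=251 f(10,2)=210 f(10,4)=120 f(10,6)=45 f(10,8)=10 f(10,10)=1
t=11: f(11,-3)=275 f(11,-1)=451 f(11,1)=461 f(11,3)=330 f(11,5)=165 f(11,7)=55 f(11,9)=11 f(11,11)=1
t=12: f(12,-4)=275 f(12,-2)=726 f(12,0)=912 f(12,2)=791 f(12,4)=495 f(12,6)=220 f(12,8)=66 f(12,10)=12 f(12,12)=1
t=13: f(13,-3)=1001 f(13,-1)=1638 f(13,1)=1703 f(13,3)=1286 f(13,5)=715 f(13,7)=286 f(13,9)=78 f(13,11)=13 f(13,13)=1
t=14: f(14,-4)=1001 f(14,-2)=2639 f(14,0)=3341 f(14,2)=2989 f(14,4)=2001 f(14,6)=1001 f(14,8)=364 f(14,10)=91 f(14,12)=14 f(14,14)=1
t=15: f(15,-3)=3640 f(15,-1)=5980 f(15,1)=6330 f(15,3)=4990 f(15,5)=3002 f(15,7)=1365 f(15,9)=455 f(15,11)=105 f(15,13)=15 f(15,15)=1
t=16: f(16,-4)=3640 f(16,-2)=9620 f(16,0)=12310 f(16,2)=11320 f(16,4)=7992 f(16,6)=4367 f(16,8)=1820 f(16,10)=560 f(16,12)=120 f(16,14)=16 f(16,16)=1
t=17: f(17,-3)=13260 f(17,-1)=21930 f(17,1)=23630 f(17,3)=19312 f(17,5)=12359 f(17,7)=6187 f(17,9)=2380 f(17,11)=680 f(17,13)=136 f(17,15)=17 f(17,17)=1
t=18: f(18,-4)=13260 f(18,-2)=35190 f(18,0)=45560 f(18,2)=42942 f(18,4)=31671 f(18,6)=18546 f(18,8)=8567 f(18,10)=3060 f(18,12)=816 f(18,14)=153 f(18,16)=18 f(18,18)=1
t=19: f(19,-3)=48450 f(19,-1)=80750 f(19,1)=88502 f(19,3)=74613 f(19,5)=50217 f(19,7)=27113 f(19,9)=11627 f(19,11)=3876 f(19,13)=969 f(19,15)=171 f(19,17)=19 f(19,19)=1
t=20: f(20,-4)=48450 f(20,-2)=129200 f(20,0)=169252 f(20,2)=163115 f(20,4)=124830 f(20,6)=77330 f(20,8)=38740 f(20,10)=15503 f(20,12)=4845 f(20,14)=1140 f(20,16)=190 f(20,18)=20 f(20,20)=1
t=21: f(21,-3)=177650 f(21,-1)=298452 f(21,1)=332367 f(21,3)=287945 f(21,5)=202160 f(21,7)=116070 f(21,9)=54243 f(21,11)=20348 f(21,13)=5985 f(21,15)=1330 f(21,17)=210 f(21,19)=21 f(21,21)=1
t=22: f(22,-4)=177650 f(22,-2)=476102 f(22,0)=630819 f(22,2)=620312 f(22,4)=490105 f(22,6)=318230 f(22,8)=170313 f(22,10)=74591 f(22,12)=26333 f(22,14)=7315 f(22,16)=1540 f(22,18)=231 f(22,20)=22 f(22,22)=1
t=23: f(23,-3)=653752 f(23,-1)=1106921 f(23,1)=1251131 f(23,3)=1110417 f(23,5)=808335 f(23,7)=488543 f(23,9)=244904 f(23,11)=100924 f(23,13)=33648 f(23,15)=8855 f(23,17)=1771 f(23,19)=253 f(23,21)=23 f(23,23)=1
t=24: f(24,-4)=653752 f(24,-2)=1760673 f(24,0)=2358052 f(24,2)=2361548 f(24,4)=1918752 f(24,6)=1296878 f(24,8)=733447 f(24,10)=345828 f(24,12)=134572 f(24,14)=42503 f(24,16)=10626 f(24,18)=2024 f(24,20)=276 f(24,22)=24 f(24,24)=1
t=25: f(25,-3)=2414425 f(25,-1)=4118725 f(25,1)=4719600 f(25,3)=4280300 f(25,5)=3215630 f(25,7)=2030325 f(25,9)=1079275 f(25,11)=480400 f(25,13)=177075 f(25,15)=53129 f(25,17)=12650 f(25,19)=2300 f(25,21)=300 f(25,23)=25 f(25,25)=1
t=26: f(26,-4)=2414425 f(26,-2)=6533150 f(26,0)=8838325 f(26,2)=8999900 f(26,4)=7495930 f(26,6)=5245955 f(26,8)=3109600 f(26,10)=1559675 f(26,12)=657475 f(26,14)=230204 f(26,16)=65779 f(26,18)=14950 f(26,20)=2600 f(26,22)=325 f(26,24)=26 f(26,26)=1
t=27: f(27,-3)=8947575 f(27,-1)=15371475 f(27,1)=17838225 f(27,3)=16495830 f(27,5)=12741885 f(27,7)=8355555 f(27,9)=4669275 f(27,11)=2217150 f(27,13)=887679 f(27,15)=295983 f(27,17)=80729 f(27,19)=17550 f(27,21)=2925 f(27,23)=351 f(27,25)=27 f(27,27)=1
t=28: f(28,-4)=8947575 f(28,-2)=24319050 f(28,0)=33209700 f(28,2)=34334055 f(28,4)=29237715 f(28,6)=21097440 f(28,8)=13024830 f(28,10)=6886425 f(28,12)=3104829 f(28,14)=1183662 f(28,16)=376712 f(28,18)=98279 f(28,20)=20475 f(28,22)=3276 f(28,24)=378 f(28,26)=28 f(28,28)=1
Σ_s f(28,s) = 175844430
P = 175844430/268435456 = 87922215/134217728

Answer: 87922215/134217728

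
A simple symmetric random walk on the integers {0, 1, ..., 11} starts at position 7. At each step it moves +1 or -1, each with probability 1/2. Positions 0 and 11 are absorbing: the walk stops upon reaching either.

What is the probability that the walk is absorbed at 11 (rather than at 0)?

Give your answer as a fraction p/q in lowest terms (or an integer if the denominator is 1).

Answer: 7/11

Derivation:
Symmetric walk (p = 1/2): the harmonic-function argument gives P(hit 11 before 0 | start at 7) = a/N.
P = 7/11 = 7/11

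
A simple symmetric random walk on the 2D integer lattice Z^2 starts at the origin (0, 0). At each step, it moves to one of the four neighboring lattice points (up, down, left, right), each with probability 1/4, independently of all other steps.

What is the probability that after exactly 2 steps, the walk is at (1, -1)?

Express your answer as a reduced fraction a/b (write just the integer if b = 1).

Let h be the number of horizontal steps (so 2-h are vertical). To end at (1,-1) need (h+1)/2 right-steps and ((2-h)-1)/2 up-steps.
Sum over h with 1 ≤ h ≤ 1, h ≡ 1 (mod 2), 2-h ≡ 1 (mod 2):
h=1: C(2,1)·C(1,1)·C(1,0) = 2·1·1 = 2
Total favorable: 2
Total paths: 4^2 = 16
P = 2/16 = 1/8

Answer: 1/8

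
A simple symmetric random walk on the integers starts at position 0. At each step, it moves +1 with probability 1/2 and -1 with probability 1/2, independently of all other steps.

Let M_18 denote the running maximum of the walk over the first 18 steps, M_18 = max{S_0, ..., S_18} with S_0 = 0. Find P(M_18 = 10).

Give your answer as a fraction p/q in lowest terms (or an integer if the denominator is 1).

Answer: 765/65536

Derivation:
Let M_18 = max(S_0,...,S_18). Use the reflection principle: for j ≥ 1, #{paths with M_18 ≥ j} = #{S_18 ≥ j} + #{S_18 ≥ j+1}.
By reflection, #{M_18 ≥ 10} = #{S_18 ≥ 10} + #{S_18 ≥ 11} = 4048 + 988 = 5036.
#{M_18 ≥ 11} = #{S_18 ≥ 11} + #{S_18 ≥ 12} = 988 + 988 = 1976.
#{M_18 = 10} = 5036 - 1976 = 3060.
P(M_18 = 10) = 3060/262144 = 765/65536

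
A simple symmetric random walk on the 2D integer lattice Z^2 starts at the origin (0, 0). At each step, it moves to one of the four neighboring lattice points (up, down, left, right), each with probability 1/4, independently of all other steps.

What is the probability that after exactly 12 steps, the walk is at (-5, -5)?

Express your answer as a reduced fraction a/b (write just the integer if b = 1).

Let h be the number of horizontal steps (so 12-h are vertical). To end at (-5,-5) need (h-5)/2 right-steps and ((12-h)-5)/2 up-steps.
Sum over h with 5 ≤ h ≤ 7, h ≡ 1 (mod 2), 12-h ≡ 1 (mod 2):
h=5: C(12,5)·C(5,0)·C(7,1) = 792·1·7 = 5544
h=7: C(12,7)·C(7,1)·C(5,0) = 792·7·1 = 5544
Total favorable: 11088
Total paths: 4^12 = 16777216
P = 11088/16777216 = 693/1048576

Answer: 693/1048576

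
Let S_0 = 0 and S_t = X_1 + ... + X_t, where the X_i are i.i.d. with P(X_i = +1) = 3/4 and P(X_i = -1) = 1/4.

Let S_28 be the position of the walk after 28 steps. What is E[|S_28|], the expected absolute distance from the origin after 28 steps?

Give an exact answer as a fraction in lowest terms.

S_28 takes values m ≡ 0 (mod 2) with |m| ≤ 28; P(S_28=m) = C(28,(28+m)/2) · (3/4)^((28+m)/2) · (1/4)^((28-m)/2).
Distribution: P(S=-28)=1/72057594037927936, P(S=-26)=21/18014398509481984, P(S=-24)=1701/36028797018963968, P(S=-22)=22113/18014398509481984, P(S=-20)=1658475/72057594037927936, P(S=-18)=2985255/9007199254740992, P(S=-16)=68660865/18014398509481984, P(S=-14)=323686935/9007199254740992, P(S=-12)=20392276905/72057594037927936, P(S=-10)=33987128175/18014398509481984, P(S=-8)=387453261195/36028797018963968, P(S=-6)=951021641115/18014398509481984, P(S=-4)=16167367898955/72057594037927936, P(S=-2)=3730931053605/4503599627370496, P(S=0)=23984556773175/9007199254740992, P(S=2)=33578379482445/4503599627370496, P(S=4)=1309556799815355/72057594037927936, P(S=6)=693294776372835/18014398509481984, P(S=8)=2542080846700395/36028797018963968, P(S=10)=2006905931605575/18014398509481984, P(S=12)=10837292030670105/72057594037927936, P(S=14)=1548184575810015/9007199254740992, P(S=16)=2955625099273665/18014398509481984, P(S=18)=1156548951889695/9007199254740992, P(S=20)=5782744759448475/72057594037927936, P(S=22)=693929371133817/18014398509481984, P(S=24)=480412641554181/36028797018963968, P(S=26)=53379182394909/18014398509481984, P(S=28)=22876792454961/72057594037927936
E[|S_28|] = Σ_m |m|·P(S_28=m) = 31538617912945661/2251799813685248

Answer: 31538617912945661/2251799813685248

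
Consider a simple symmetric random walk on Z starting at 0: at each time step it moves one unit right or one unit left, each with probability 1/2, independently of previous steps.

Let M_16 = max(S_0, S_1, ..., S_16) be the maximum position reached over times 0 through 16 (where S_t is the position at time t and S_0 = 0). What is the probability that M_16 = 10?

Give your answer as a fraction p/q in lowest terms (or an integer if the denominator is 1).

Let M_16 = max(S_0,...,S_16). Use the reflection principle: for j ≥ 1, #{paths with M_16 ≥ j} = #{S_16 ≥ j} + #{S_16 ≥ j+1}.
By reflection, #{M_16 ≥ 10} = #{S_16 ≥ 10} + #{S_16 ≥ 11} = 697 + 137 = 834.
#{M_16 ≥ 11} = #{S_16 ≥ 11} + #{S_16 ≥ 12} = 137 + 137 = 274.
#{M_16 = 10} = 834 - 274 = 560.
P(M_16 = 10) = 560/65536 = 35/4096

Answer: 35/4096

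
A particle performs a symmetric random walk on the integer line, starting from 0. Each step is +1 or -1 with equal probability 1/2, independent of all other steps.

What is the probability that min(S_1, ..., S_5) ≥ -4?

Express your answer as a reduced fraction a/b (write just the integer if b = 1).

Let f(t,s) = #length-t paths at position s with S_1..S_t all ≥ -4.
f(t,s) = f(t-1,s-1) + f(t-1,s+1) for s ≥ -4; f(t,s) = 0 for s < -4.
t=0: f(0,0)=1
t=1: f(1,-1)=1 f(1,1)=1
t=2: f(2,-2)=1 f(2,0)=2 f(2,2)=1
t=3: f(3,-3)=1 f(3,-1)=3 f(3,1)=3 f(3,3)=1
t=4: f(4,-4)=1 f(4,-2)=4 f(4,0)=6 f(4,2)=4 f(4,4)=1
t=5: f(5,-3)=5 f(5,-1)=10 f(5,1)=10 f(5,3)=5 f(5,5)=1
Σ_s f(5,s) = 31
P = 31/32 = 31/32

Answer: 31/32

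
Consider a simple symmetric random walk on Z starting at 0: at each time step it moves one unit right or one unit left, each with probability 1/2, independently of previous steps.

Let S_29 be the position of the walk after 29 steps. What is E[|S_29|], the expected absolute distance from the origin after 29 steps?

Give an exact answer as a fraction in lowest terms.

S_29 takes values m ≡ 1 (mod 2) with |m| ≤ 29; P(S_29=m) = C(29,(29+m)/2)/2^29.
Total paths: 2^29 = 536870912
Distribution: P(S=-29)=1/536870912, P(S=-27)=29/536870912, P(S=-25)=406/536870912, P(S=-23)=3654/536870912, P(S=-21)=23751/536870912, P(S=-19)=118755/536870912, P(S=-17)=475020/536870912, P(S=-15)=1560780/536870912, P(S=-13)=4292145/536870912, P(S=-11)=10015005/536870912, P(S=-9)=20030010/536870912, P(S=-7)=34597290/536870912, P(S=-5)=51895935/536870912, P(S=-3)=67863915/536870912, P(S=-1)=77558760/536870912, P(S=1)=77558760/536870912, P(S=3)=67863915/536870912, P(S=5)=51895935/536870912, P(S=7)=34597290/536870912, P(S=9)=20030010/536870912, P(S=11)=10015005/536870912, P(S=13)=4292145/536870912, P(S=15)=1560780/536870912, P(S=17)=475020/536870912, P(S=19)=118755/536870912, P(S=21)=23751/536870912, P(S=23)=3654/536870912, P(S=25)=406/536870912, P(S=27)=29/536870912, P(S=29)=1/536870912
E[|S_29|] = Σ_m |m|·P(S_29=m) = 2326762800/536870912 = 145422675/33554432

Answer: 145422675/33554432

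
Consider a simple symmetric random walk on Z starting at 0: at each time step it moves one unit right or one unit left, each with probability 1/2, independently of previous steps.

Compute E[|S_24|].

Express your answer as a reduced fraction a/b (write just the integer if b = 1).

S_24 takes values m ≡ 0 (mod 2) with |m| ≤ 24; P(S_24=m) = C(24,(24+m)/2)/2^24.
Total paths: 2^24 = 16777216
Distribution: P(S=-24)=1/16777216, P(S=-22)=24/16777216, P(S=-20)=276/16777216, P(S=-18)=2024/16777216, P(S=-16)=10626/16777216, P(S=-14)=42504/16777216, P(S=-12)=134596/16777216, P(S=-10)=346104/16777216, P(S=-8)=735471/16777216, P(S=-6)=1307504/16777216, P(S=-4)=1961256/16777216, P(S=-2)=2496144/16777216, P(S=0)=2704156/16777216, P(S=2)=2496144/16777216, P(S=4)=1961256/16777216, P(S=6)=1307504/16777216, P(S=8)=735471/16777216, P(S=10)=346104/16777216, P(S=12)=134596/16777216, P(S=14)=42504/16777216, P(S=16)=10626/16777216, P(S=18)=2024/16777216, P(S=20)=276/16777216, P(S=22)=24/16777216, P(S=24)=1/16777216
E[|S_24|] = Σ_m |m|·P(S_24=m) = 64899744/16777216 = 2028117/524288

Answer: 2028117/524288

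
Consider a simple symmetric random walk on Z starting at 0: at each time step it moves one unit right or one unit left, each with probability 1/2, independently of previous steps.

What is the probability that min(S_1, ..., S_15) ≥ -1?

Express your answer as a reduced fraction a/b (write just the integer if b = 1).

Answer: 6435/16384

Derivation:
Let f(t,s) = #length-t paths at position s with S_1..S_t all ≥ -1.
f(t,s) = f(t-1,s-1) + f(t-1,s+1) for s ≥ -1; f(t,s) = 0 for s < -1.
t=0: f(0,0)=1
t=1: f(1,-1)=1 f(1,1)=1
t=2: f(2,0)=2 f(2,2)=1
t=3: f(3,-1)=2 f(3,1)=3 f(3,3)=1
t=4: f(4,0)=5 f(4,2)=4 f(4,4)=1
t=5: f(5,-1)=5 f(5,1)=9 f(5,3)=5 f(5,5)=1
t=6: f(6,0)=14 f(6,2)=14 f(6,4)=6 f(6,6)=1
t=7: f(7,-1)=14 f(7,1)=28 f(7,3)=20 f(7,5)=7 f(7,7)=1
t=8: f(8,0)=42 f(8,2)=48 f(8,4)=27 f(8,6)=8 f(8,8)=1
t=9: f(9,-1)=42 f(9,1)=90 f(9,3)=75 f(9,5)=35 f(9,7)=9 f(9,9)=1
t=10: f(10,0)=132 f(10,2)=165 f(10,4)=110 f(10,6)=44 f(10,8)=10 f(10,10)=1
t=11: f(11,-1)=132 f(11,1)=297 f(11,3)=275 f(11,5)=154 f(11,7)=54 f(11,9)=11 f(11,11)=1
t=12: f(12,0)=429 f(12,2)=572 f(12,4)=429 f(12,6)=208 f(12,8)=65 f(12,10)=12 f(12,12)=1
t=13: f(13,-1)=429 f(13,1)=1001 f(13,3)=1001 f(13,5)=637 f(13,7)=273 f(13,9)=77 f(13,11)=13 f(13,13)=1
t=14: f(14,0)=1430 f(14,2)=2002 f(14,4)=1638 f(14,6)=910 f(14,8)=350 f(14,10)=90 f(14,12)=14 f(14,14)=1
t=15: f(15,-1)=1430 f(15,1)=3432 f(15,3)=3640 f(15,5)=2548 f(15,7)=1260 f(15,9)=440 f(15,11)=104 f(15,13)=15 f(15,15)=1
Σ_s f(15,s) = 12870
P = 12870/32768 = 6435/16384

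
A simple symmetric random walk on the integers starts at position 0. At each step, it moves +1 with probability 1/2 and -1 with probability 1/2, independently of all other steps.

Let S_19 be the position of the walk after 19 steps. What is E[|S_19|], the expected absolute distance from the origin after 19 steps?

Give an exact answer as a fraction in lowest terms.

S_19 takes values m ≡ 1 (mod 2) with |m| ≤ 19; P(S_19=m) = C(19,(19+m)/2)/2^19.
Total paths: 2^19 = 524288
Distribution: P(S=-19)=1/524288, P(S=-17)=19/524288, P(S=-15)=171/524288, P(S=-13)=969/524288, P(S=-11)=3876/524288, P(S=-9)=11628/524288, P(S=-7)=27132/524288, P(S=-5)=50388/524288, P(S=-3)=75582/524288, P(S=-1)=92378/524288, P(S=1)=92378/524288, P(S=3)=75582/524288, P(S=5)=50388/524288, P(S=7)=27132/524288, P(S=9)=11628/524288, P(S=11)=3876/524288, P(S=13)=969/524288, P(S=15)=171/524288, P(S=17)=19/524288, P(S=19)=1/524288
E[|S_19|] = Σ_m |m|·P(S_19=m) = 1847560/524288 = 230945/65536

Answer: 230945/65536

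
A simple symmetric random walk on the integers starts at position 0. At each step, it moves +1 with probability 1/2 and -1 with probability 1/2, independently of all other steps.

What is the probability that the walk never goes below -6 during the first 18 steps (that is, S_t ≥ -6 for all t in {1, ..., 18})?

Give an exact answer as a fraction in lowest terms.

Answer: 14807/16384

Derivation:
Let f(t,s) = #length-t paths at position s with S_1..S_t all ≥ -6.
f(t,s) = f(t-1,s-1) + f(t-1,s+1) for s ≥ -6; f(t,s) = 0 for s < -6.
t=0: f(0,0)=1
t=1: f(1,-1)=1 f(1,1)=1
t=2: f(2,-2)=1 f(2,0)=2 f(2,2)=1
t=3: f(3,-3)=1 f(3,-1)=3 f(3,1)=3 f(3,3)=1
t=4: f(4,-4)=1 f(4,-2)=4 f(4,0)=6 f(4,2)=4 f(4,4)=1
t=5: f(5,-5)=1 f(5,-3)=5 f(5,-1)=10 f(5,1)=10 f(5,3)=5 f(5,5)=1
t=6: f(6,-6)=1 f(6,-4)=6 f(6,-2)=15 f(6,0)=20 f(6,2)=15 f(6,4)=6 f(6,6)=1
t=7: f(7,-5)=7 f(7,-3)=21 f(7,-1)=35 f(7,1)=35 f(7,3)=21 f(7,5)=7 f(7,7)=1
t=8: f(8,-6)=7 f(8,-4)=28 f(8,-2)=56 f(8,0)=70 f(8,2)=56 f(8,4)=28 f(8,6)=8 f(8,8)=1
t=9: f(9,-5)=35 f(9,-3)=84 f(9,-1)=126 f(9,1)=126 f(9,3)=84 f(9,5)=36 f(9,7)=9 f(9,9)=1
t=10: f(10,-6)=35 f(10,-4)=119 f(10,-2)=210 f(10,0)=252 f(10,2)=210 f(10,4)=120 f(10,6)=45 f(10,8)=10 f(10,10)=1
t=11: f(11,-5)=154 f(11,-3)=329 f(11,-1)=462 f(11,1)=462 f(11,3)=330 f(11,5)=165 f(11,7)=55 f(11,9)=11 f(11,11)=1
t=12: f(12,-6)=154 f(12,-4)=483 f(12,-2)=791 f(12,0)=924 f(12,2)=792 f(12,4)=495 f(12,6)=220 f(12,8)=66 f(12,10)=12 f(12,12)=1
t=13: f(13,-5)=637 f(13,-3)=1274 f(13,-1)=1715 f(13,1)=1716 f(13,3)=1287 f(13,5)=715 f(13,7)=286 f(13,9)=78 f(13,11)=13 f(13,13)=1
t=14: f(14,-6)=637 f(14,-4)=1911 f(14,-2)=2989 f(14,0)=3431 f(14,2)=3003 f(14,4)=2002 f(14,6)=1001 f(14,8)=364 f(14,10)=91 f(14,12)=14 f(14,14)=1
t=15: f(15,-5)=2548 f(15,-3)=4900 f(15,-1)=6420 f(15,1)=6434 f(15,3)=5005 f(15,5)=3003 f(15,7)=1365 f(15,9)=455 f(15,11)=105 f(15,13)=15 f(15,15)=1
t=16: f(16,-6)=2548 f(16,-4)=7448 f(16,-2)=11320 f(16,0)=12854 f(16,2)=11439 f(16,4)=8008 f(16,6)=4368 f(16,8)=1820 f(16,10)=560 f(16,12)=120 f(16,14)=16 f(16,16)=1
t=17: f(17,-5)=9996 f(17,-3)=18768 f(17,-1)=24174 f(17,1)=24293 f(17,3)=19447 f(17,5)=12376 f(17,7)=6188 f(17,9)=2380 f(17,11)=680 f(17,13)=136 f(17,15)=17 f(17,17)=1
t=18: f(18,-6)=9996 f(18,-4)=28764 f(18,-2)=42942 f(18,0)=48467 f(18,2)=43740 f(18,4)=31823 f(18,6)=18564 f(18,8)=8568 f(18,10)=3060 f(18,12)=816 f(18,14)=153 f(18,16)=18 f(18,18)=1
Σ_s f(18,s) = 236912
P = 236912/262144 = 14807/16384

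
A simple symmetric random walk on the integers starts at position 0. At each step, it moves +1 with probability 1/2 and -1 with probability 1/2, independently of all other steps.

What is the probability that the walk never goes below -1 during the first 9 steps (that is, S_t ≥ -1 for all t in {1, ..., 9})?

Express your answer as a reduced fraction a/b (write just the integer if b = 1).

Answer: 63/128

Derivation:
Let f(t,s) = #length-t paths at position s with S_1..S_t all ≥ -1.
f(t,s) = f(t-1,s-1) + f(t-1,s+1) for s ≥ -1; f(t,s) = 0 for s < -1.
t=0: f(0,0)=1
t=1: f(1,-1)=1 f(1,1)=1
t=2: f(2,0)=2 f(2,2)=1
t=3: f(3,-1)=2 f(3,1)=3 f(3,3)=1
t=4: f(4,0)=5 f(4,2)=4 f(4,4)=1
t=5: f(5,-1)=5 f(5,1)=9 f(5,3)=5 f(5,5)=1
t=6: f(6,0)=14 f(6,2)=14 f(6,4)=6 f(6,6)=1
t=7: f(7,-1)=14 f(7,1)=28 f(7,3)=20 f(7,5)=7 f(7,7)=1
t=8: f(8,0)=42 f(8,2)=48 f(8,4)=27 f(8,6)=8 f(8,8)=1
t=9: f(9,-1)=42 f(9,1)=90 f(9,3)=75 f(9,5)=35 f(9,7)=9 f(9,9)=1
Σ_s f(9,s) = 252
P = 252/512 = 63/128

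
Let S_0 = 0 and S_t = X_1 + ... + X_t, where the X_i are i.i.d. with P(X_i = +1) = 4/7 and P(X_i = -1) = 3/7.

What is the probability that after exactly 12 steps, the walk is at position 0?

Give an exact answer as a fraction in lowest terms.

To be at 0 after 12 steps: need exactly 6 steps of +1 and 6 of -1.
Number of such sequences: C(12,6) = 924
Each has probability (4/7)^6 · (3/7)^6 = 2985984/13841287201
P = 924 · 2985984/13841287201 = 394149888/1977326743

Answer: 394149888/1977326743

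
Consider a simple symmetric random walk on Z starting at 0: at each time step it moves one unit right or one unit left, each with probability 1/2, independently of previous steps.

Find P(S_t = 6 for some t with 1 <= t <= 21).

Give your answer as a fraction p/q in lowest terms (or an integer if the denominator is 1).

Answer: 24805/131072

Derivation:
Count via complement. Let g(t,s) = #length-t paths at position s with S_1..S_t all ≠ 6.
g(t,s) = g(t-1,s-1) + g(t-1,s+1) for s ≠ 6; g(t,6) = 0.
t=0: g(0,0)=1
t=1: g(1,-1)=1 g(1,1)=1
t=2: g(2,-2)=1 g(2,0)=2 g(2,2)=1
t=3: g(3,-3)=1 g(3,-1)=3 g(3,1)=3 g(3,3)=1
t=4: g(4,-4)=1 g(4,-2)=4 g(4,0)=6 g(4,2)=4 g(4,4)=1
t=5: g(5,-5)=1 g(5,-3)=5 g(5,-1)=10 g(5,1)=10 g(5,3)=5 g(5,5)=1
t=6: g(6,-6)=1 g(6,-4)=6 g(6,-2)=15 g(6,0)=20 g(6,2)=15 g(6,4)=6
t=7: g(7,-7)=1 g(7,-5)=7 g(7,-3)=21 g(7,-1)=35 g(7,1)=35 g(7,3)=21 g(7,5)=6
t=8: g(8,-8)=1 g(8,-6)=8 g(8,-4)=28 g(8,-2)=56 g(8,0)=70 g(8,2)=56 g(8,4)=27
t=9: g(9,-9)=1 g(9,-7)=9 g(9,-5)=36 g(9,-3)=84 g(9,-1)=126 g(9,1)=126 g(9,3)=83 g(9,5)=27
t=10: g(10,-10)=1 g(10,-8)=10 g(10,-6)=45 g(10,-4)=120 g(10,-2)=210 g(10,0)=252 g(10,2)=209 g(10,4)=110
t=11: g(11,-11)=1 g(11,-9)=11 g(11,-7)=55 g(11,-5)=165 g(11,-3)=330 g(11,-1)=462 g(11,1)=461 g(11,3)=319 g(11,5)=110
t=12: g(12,-12)=1 g(12,-10)=12 g(12,-8)=66 g(12,-6)=220 g(12,-4)=495 g(12,-2)=792 g(12,0)=923 g(12,2)=780 g(12,4)=429
t=13: g(13,-13)=1 g(13,-11)=13 g(13,-9)=78 g(13,-7)=286 g(13,-5)=715 g(13,-3)=1287 g(13,-1)=1715 g(13,1)=1703 g(13,3)=1209 g(13,5)=429
t=14: g(14,-14)=1 g(14,-12)=14 g(14,-10)=91 g(14,-8)=364 g(14,-6)=1001 g(14,-4)=2002 g(14,-2)=3002 g(14,0)=3418 g(14,2)=2912 g(14,4)=1638
t=15: g(15,-15)=1 g(15,-13)=15 g(15,-11)=105 g(15,-9)=455 g(15,-7)=1365 g(15,-5)=3003 g(15,-3)=5004 g(15,-1)=6420 g(15,1)=6330 g(15,3)=4550 g(15,5)=1638
t=16: g(16,-16)=1 g(16,-14)=16 g(16,-12)=120 g(16,-10)=560 g(16,-8)=1820 g(16,-6)=4368 g(16,-4)=8007 g(16,-2)=11424 g(16,0)=12750 g(16,2)=10880 g(16,4)=6188
t=17: g(17,-17)=1 g(17,-15)=17 g(17,-13)=136 g(17,-11)=680 g(17,-9)=2380 g(17,-7)=6188 g(17,-5)=12375 g(17,-3)=19431 g(17,-1)=24174 g(17,1)=23630 g(17,3)=17068 g(17,5)=6188
t=18: g(18,-18)=1 g(18,-16)=18 g(18,-14)=153 g(18,-12)=816 g(18,-10)=3060 g(18,-8)=8568 g(18,-6)=18563 g(18,-4)=31806 g(18,-2)=43605 g(18,0)=47804 g(18,2)=40698 g(18,4)=23256
t=19: g(19,-19)=1 g(19,-17)=19 g(19,-15)=171 g(19,-13)=969 g(19,-11)=3876 g(19,-9)=11628 g(19,-7)=27131 g(19,-5)=50369 g(19,-3)=75411 g(19,-1)=91409 g(19,1)=88502 g(19,3)=63954 g(19,5)=23256
t=20: g(20,-20)=1 g(20,-18)=20 g(20,-16)=190 g(20,-14)=1140 g(20,-12)=4845 g(20,-10)=15504 g(20,-8)=38759 g(20,-6)=77500 g(20,-4)=125780 g(20,-2)=166820 g(20,0)=179911 g(20,2)=152456 g(20,4)=87210
t=21: g(21,-21)=1 g(21,-19)=21 g(21,-17)=210 g(21,-15)=1330 g(21,-13)=5985 g(21,-11)=20349 g(21,-9)=54263 g(21,-7)=116259 g(21,-5)=203280 g(21,-3)=292600 g(21,-1)=346731 g(21,1)=332367 g(21,3)=239666 g(21,5)=87210
Paths never hitting 6: Σ_s g(21,s) = 1700272
Paths hitting 6: 2^21 - 1700272 = 396880
P = 396880/2097152 = 24805/131072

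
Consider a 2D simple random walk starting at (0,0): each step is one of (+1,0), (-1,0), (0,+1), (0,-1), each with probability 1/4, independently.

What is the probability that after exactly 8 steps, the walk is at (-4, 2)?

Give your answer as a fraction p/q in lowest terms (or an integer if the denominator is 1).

Answer: 7/1024

Derivation:
Let h be the number of horizontal steps (so 8-h are vertical). To end at (-4,2) need (h-4)/2 right-steps and ((8-h)+2)/2 up-steps.
Sum over h with 4 ≤ h ≤ 6, h ≡ 0 (mod 2), 8-h ≡ 0 (mod 2):
h=4: C(8,4)·C(4,0)·C(4,3) = 70·1·4 = 280
h=6: C(8,6)·C(6,1)·C(2,2) = 28·6·1 = 168
Total favorable: 448
Total paths: 4^8 = 65536
P = 448/65536 = 7/1024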